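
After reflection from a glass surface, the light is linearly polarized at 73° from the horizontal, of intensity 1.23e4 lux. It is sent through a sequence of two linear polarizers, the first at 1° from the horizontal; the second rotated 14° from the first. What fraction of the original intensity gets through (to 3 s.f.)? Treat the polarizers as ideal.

I/I₀ ≈ 0.0899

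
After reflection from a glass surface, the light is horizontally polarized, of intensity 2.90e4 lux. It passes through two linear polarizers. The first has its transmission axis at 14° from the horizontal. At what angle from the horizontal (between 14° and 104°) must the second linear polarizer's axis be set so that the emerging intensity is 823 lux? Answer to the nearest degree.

θ ≈ 94°

I₁ = I₀ cos²(14° − 0°) = I₀ cos²(14°) = 0.9415 I₀.
Target fraction: 823 / 2.90e4 lux = 0.02838 of I₀.
Need I₂/I₀ = 0.02838, so cos²(θ − 14°) = 0.02838 / 0.9415 = 0.03014.
θ − 14° = arccos(√0.03014) = 80.0°, giving θ ≈ 14 + 80.0 = 94.0°.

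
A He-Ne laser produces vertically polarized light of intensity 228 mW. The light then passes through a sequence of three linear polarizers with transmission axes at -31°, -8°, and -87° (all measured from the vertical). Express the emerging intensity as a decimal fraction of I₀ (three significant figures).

I₁ = 228 mW · cos²(31°) = 167.5 mW.
I₂ = I₁ · cos²(23°) = 167.5 · 0.8473 = 141.9 mW.
I₃ = I₂ · cos²(79°) = 141.9 · 0.03641 = 5.168 mW.
Transmitted fraction = 0.02267.

I/I₀ ≈ 0.0227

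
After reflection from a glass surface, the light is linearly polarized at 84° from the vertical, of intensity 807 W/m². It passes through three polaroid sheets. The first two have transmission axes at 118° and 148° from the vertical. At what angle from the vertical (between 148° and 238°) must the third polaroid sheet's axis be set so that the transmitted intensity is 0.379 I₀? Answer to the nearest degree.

θ ≈ 179°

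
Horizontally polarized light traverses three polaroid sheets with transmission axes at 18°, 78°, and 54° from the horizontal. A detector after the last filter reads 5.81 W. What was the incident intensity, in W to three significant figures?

I₁ = I₀ cos²(18° − 0°) = I₀ cos²(18°) = 0.9045 I₀.
I₂ = I₁ cos²(78° − 18°) = 0.9045 I₀ · cos²(60°) = 0.2261 I₀.
I₃ = I₂ cos²(54° − 78°) = 0.2261 I₀ · cos²(24°) = 0.1887 I₀.
So 5.81 W = 0.1887 I₀, giving I₀ = 5.81/0.1887 = 30.79 W.

I₀ ≈ 30.8 W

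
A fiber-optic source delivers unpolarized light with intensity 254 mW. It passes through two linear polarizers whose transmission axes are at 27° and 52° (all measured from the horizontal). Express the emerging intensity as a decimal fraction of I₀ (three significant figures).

I/I₀ ≈ 0.411

Unpolarized light through the first polarizer → I₁ = 254 mW/2 = 127 mW, polarized at 27°.
I₂ = I₁ · cos²(25°) = 127 · 0.8214 = 104.3 mW.
Transmitted fraction = 0.4107.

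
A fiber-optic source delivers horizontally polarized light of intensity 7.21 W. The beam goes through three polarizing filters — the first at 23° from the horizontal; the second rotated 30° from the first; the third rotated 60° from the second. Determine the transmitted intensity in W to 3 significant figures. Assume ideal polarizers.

I ≈ 1.15 W

I₁ = 7.21 W · cos²(23°) = 6.109 W.
I₂ = I₁ · cos²(30°) = 6.109 · 0.75 = 4.582 W.
I₃ = I₂ · cos²(60°) = 4.582 · 0.25 = 1.145 W.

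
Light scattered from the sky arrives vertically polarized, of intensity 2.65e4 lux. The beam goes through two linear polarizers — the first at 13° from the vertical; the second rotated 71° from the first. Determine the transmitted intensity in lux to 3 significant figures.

I ≈ 2670 lux

I₁ = 2.65e4 lux · cos²(13°) = 2.516e+04 lux.
I₂ = I₁ · cos²(71°) = 2.516e+04 · 0.106 = 2667 lux.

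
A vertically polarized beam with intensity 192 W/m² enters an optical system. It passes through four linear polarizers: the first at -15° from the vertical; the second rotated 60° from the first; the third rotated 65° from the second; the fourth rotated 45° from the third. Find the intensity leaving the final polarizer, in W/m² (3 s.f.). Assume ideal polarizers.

I₁ = 192 W/m² · cos²(15°) = 179.1 W/m².
I₂ = I₁ · cos²(60°) = 179.1 · 0.25 = 44.78 W/m².
I₃ = I₂ · cos²(65°) = 44.78 · 0.1786 = 7.999 W/m².
I₄ = I₃ · cos²(45°) = 7.999 · 0.5 = 3.999 W/m².

I ≈ 4.00 W/m²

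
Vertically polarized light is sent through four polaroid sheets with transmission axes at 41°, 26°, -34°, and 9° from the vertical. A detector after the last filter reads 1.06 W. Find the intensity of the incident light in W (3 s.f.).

I₀ ≈ 14.9 W

By Malus's law, I₁ = I₀ cos²(41° − 0°) = I₀ cos²(41°) = 0.5696 I₀.
I₂ = I₁ cos²(26° − 41°) = 0.5696 I₀ · cos²(15°) = 0.5314 I₀.
I₃ = I₂ cos²(-34° − 26°) = 0.5314 I₀ · cos²(60°) = 0.1329 I₀.
I₄ = I₃ cos²(9° + 34°) = 0.1329 I₀ · cos²(43°) = 0.07106 I₀.
So 1.06 W = 0.07106 I₀, giving I₀ = 1.06/0.07106 = 14.92 W.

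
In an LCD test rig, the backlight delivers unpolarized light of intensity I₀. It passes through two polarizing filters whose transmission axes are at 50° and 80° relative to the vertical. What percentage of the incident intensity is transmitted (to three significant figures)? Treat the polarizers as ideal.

≈ 37.5%

Unpolarized light through the first polarizer → I₁ = ½ I₀, now polarized at 50°.
I₂ = I₁ cos²(80° − 50°) = 0.5 I₀ · cos²(30°) = 0.375 I₀.
That is 37.5% of the incident intensity.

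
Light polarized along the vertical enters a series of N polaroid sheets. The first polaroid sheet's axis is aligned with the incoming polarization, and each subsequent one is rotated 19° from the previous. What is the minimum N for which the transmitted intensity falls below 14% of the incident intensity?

First polarizer is aligned with the polarization: full transmission.
Each further stage multiplies by cos²(19°) = 0.894.
After N polarizers: T = 0.894^(N−1). Require T < 0.14 ⇒ N−1 > ln(0.14)/ln(0.894) = 17.55, so N−1 ≥ 18 and N = 19.
Check: N=19 gives T = 0.1331 < 0.14; N=18 gives T = 0.1489.

N = 19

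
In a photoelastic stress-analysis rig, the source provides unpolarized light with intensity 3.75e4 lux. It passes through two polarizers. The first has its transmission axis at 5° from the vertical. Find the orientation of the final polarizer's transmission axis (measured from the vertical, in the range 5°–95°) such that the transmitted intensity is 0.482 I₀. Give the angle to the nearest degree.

θ ≈ 16°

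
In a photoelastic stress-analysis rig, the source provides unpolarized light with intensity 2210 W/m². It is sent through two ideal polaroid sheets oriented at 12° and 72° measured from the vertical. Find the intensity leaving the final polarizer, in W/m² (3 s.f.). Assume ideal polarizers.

Unpolarized light through the first polarizer → I₁ = 2210 W/m²/2 = 1105 W/m², polarized at 12°.
I₂ = I₁ · cos²(60°) = 1105 · 0.25 = 276.3 W/m².

I ≈ 276 W/m²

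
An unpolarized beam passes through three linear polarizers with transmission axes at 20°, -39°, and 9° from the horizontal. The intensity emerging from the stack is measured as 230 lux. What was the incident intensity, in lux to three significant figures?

I₀ ≈ 3870 lux

Unpolarized light through the first polarizer → I₁ = ½ I₀, now polarized at 20°.
I₂ = I₁ cos²(-39° − 20°) = 0.5 I₀ · cos²(59°) = 0.1326 I₀.
I₃ = I₂ cos²(9° + 39°) = 0.1326 I₀ · cos²(48°) = 0.05938 I₀.
So 230 lux = 0.05938 I₀, giving I₀ = 230/0.05938 = 3873 lux.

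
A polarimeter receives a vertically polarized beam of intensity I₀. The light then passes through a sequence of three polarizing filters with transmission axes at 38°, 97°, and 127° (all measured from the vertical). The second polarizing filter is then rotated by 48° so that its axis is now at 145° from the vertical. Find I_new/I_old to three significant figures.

Before rotation:
By Malus's law, I₁ = I₀ cos²(38° − 0°) = I₀ cos²(38°) = 0.621 I₀.
I₂ = I₁ cos²(97° − 38°) = 0.621 I₀ · cos²(59°) = 0.1647 I₀.
I₃ = I₂ cos²(127° − 97°) = 0.1647 I₀ · cos²(30°) = 0.1235 I₀.
After rotation:
I₁ = I₀ cos²(38° − 0°) = I₀ cos²(38°) = 0.621 I₀.
Angle between axes 1 and 2: 73°. I₂ = 0.621 I₀ · cos²(73°) = 0.05308 I₀.
I₃ = I₂ cos²(127° − 145°) = 0.05308 I₀ · cos²(18°) = 0.04801 I₀.
Ratio = 0.04801 / 0.1235 = 0.3886.

I_new/I_old ≈ 0.389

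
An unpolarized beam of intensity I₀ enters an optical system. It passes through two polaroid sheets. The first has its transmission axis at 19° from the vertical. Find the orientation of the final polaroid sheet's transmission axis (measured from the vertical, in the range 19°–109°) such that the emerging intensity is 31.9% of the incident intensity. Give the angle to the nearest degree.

θ ≈ 56°

Unpolarized light through the first polarizer → I₁ = ½ I₀, now polarized at 19°.
Need I₂/I₀ = 0.319, so cos²(θ − 19°) = 0.319 / 0.5 = 0.638.
θ − 19° = arccos(√0.638) = 37.0°, giving θ ≈ 19 + 37.0 = 56.0°.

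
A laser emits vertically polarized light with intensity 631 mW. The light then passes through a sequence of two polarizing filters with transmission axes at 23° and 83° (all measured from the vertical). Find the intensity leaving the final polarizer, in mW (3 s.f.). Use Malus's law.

I ≈ 134 mW

By Malus's law, I₁ = 631 mW · cos²(23°) = 534.7 mW.
I₂ = I₁ · cos²(60°) = 534.7 · 0.25 = 133.7 mW.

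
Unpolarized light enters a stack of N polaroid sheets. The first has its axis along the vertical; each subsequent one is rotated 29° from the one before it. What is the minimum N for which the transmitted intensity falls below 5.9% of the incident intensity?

N = 9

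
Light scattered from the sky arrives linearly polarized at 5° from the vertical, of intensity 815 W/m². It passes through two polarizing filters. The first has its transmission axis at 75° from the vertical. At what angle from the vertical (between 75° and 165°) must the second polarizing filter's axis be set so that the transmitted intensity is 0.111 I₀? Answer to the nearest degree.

θ ≈ 88°

I₁ = I₀ cos²(75° − 5°) = I₀ cos²(70°) = 0.117 I₀.
Need I₂/I₀ = 0.111, so cos²(θ − 75°) = 0.111 / 0.117 = 0.9489.
θ − 75° = arccos(√0.9489) = 13.1°, giving θ ≈ 75 + 13.1 = 88.1°.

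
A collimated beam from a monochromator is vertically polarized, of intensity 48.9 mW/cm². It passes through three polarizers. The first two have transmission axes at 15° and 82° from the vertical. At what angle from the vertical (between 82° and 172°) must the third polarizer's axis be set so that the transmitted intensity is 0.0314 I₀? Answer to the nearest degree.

θ ≈ 144°

By Malus's law, I₁ = I₀ cos²(15° − 0°) = I₀ cos²(15°) = 0.933 I₀.
I₂ = I₁ cos²(82° − 15°) = 0.933 I₀ · cos²(67°) = 0.1424 I₀.
Need I₃/I₀ = 0.0314, so cos²(θ − 82°) = 0.0314 / 0.1424 = 0.2204.
θ − 82° = arccos(√0.2204) = 62.0°, giving θ ≈ 82 + 62.0 = 144.0°.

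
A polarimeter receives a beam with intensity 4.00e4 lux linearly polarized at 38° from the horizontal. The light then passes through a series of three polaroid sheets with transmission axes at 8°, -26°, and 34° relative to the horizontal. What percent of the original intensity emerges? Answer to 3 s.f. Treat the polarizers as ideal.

I₁ = 4.00e4 lux · cos²(30°) = 3e+04 lux.
I₂ = I₁ · cos²(34°) = 3e+04 · 0.6873 = 2.062e+04 lux.
I₃ = I₂ · cos²(60°) = 2.062e+04 · 0.25 = 5155 lux.
That is 12.89% of the incident intensity.

≈ 12.9%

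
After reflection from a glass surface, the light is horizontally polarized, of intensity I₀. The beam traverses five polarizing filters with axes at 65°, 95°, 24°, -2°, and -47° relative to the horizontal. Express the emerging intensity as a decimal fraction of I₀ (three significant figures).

I₁ = I₀ cos²(65° − 0°) = I₀ cos²(65°) = 0.1786 I₀.
I₂ = I₁ cos²(95° − 65°) = 0.1786 I₀ · cos²(30°) = 0.134 I₀.
I₃ = I₂ cos²(24° − 95°) = 0.134 I₀ · cos²(71°) = 0.0142 I₀.
I₄ = I₃ cos²(-2° − 24°) = 0.0142 I₀ · cos²(26°) = 0.01147 I₀.
I₅ = I₄ cos²(-47° + 2°) = 0.01147 I₀ · cos²(45°) = 0.005735 I₀.
Transmitted fraction = 0.005735.

≈ 0.00573 I₀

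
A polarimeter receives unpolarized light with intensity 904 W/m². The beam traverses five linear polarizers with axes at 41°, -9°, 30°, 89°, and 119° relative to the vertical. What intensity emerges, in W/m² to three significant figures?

I ≈ 22.4 W/m²

Unpolarized light through the first polarizer → I₁ = 904 W/m²/2 = 452 W/m², polarized at 41°.
I₂ = I₁ · cos²(50°) = 452 · 0.4132 = 186.8 W/m².
I₃ = I₂ · cos²(39°) = 186.8 · 0.604 = 112.8 W/m².
I₄ = I₃ · cos²(59°) = 112.8 · 0.2653 = 29.92 W/m².
I₅ = I₄ · cos²(30°) = 29.92 · 0.75 = 22.44 W/m².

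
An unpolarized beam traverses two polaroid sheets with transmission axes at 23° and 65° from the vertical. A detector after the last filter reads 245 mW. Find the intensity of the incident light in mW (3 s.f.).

I₀ ≈ 887 mW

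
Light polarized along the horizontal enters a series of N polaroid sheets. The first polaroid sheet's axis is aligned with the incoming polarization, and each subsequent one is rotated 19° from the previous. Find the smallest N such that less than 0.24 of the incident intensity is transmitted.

First polarizer is aligned with the polarization: full transmission.
Each further stage multiplies by cos²(19°) = 0.894.
After N polarizers: T = 0.894^(N−1). Require T < 0.24 ⇒ N−1 > ln(0.24)/ln(0.894) = 12.74, so N−1 ≥ 13 and N = 14.
Check: N=14 gives T = 0.233 < 0.24; N=13 gives T = 0.2607.

N = 14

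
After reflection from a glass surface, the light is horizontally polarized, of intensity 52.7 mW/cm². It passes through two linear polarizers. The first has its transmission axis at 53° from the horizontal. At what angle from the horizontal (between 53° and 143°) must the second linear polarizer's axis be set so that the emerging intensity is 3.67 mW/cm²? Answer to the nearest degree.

θ ≈ 117°

I₁ = I₀ cos²(53° − 0°) = I₀ cos²(53°) = 0.3622 I₀.
Target fraction: 3.67 / 52.7 mW/cm² = 0.06964 of I₀.
Need I₂/I₀ = 0.06964, so cos²(θ − 53°) = 0.06964 / 0.3622 = 0.1923.
θ − 53° = arccos(√0.1923) = 64.0°, giving θ ≈ 53 + 64.0 = 117.0°.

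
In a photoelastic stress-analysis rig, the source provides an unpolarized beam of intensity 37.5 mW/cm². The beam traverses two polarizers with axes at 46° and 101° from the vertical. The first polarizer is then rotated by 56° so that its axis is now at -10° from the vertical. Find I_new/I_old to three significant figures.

I_new/I_old ≈ 0.390

Before rotation:
Unpolarized light through the first polarizer → I₁ = ½ I₀, now polarized at 46°.
I₂ = I₁ cos²(101° − 46°) = 0.5 I₀ · cos²(55°) = 0.1645 I₀.
After rotation:
Unpolarized light through the first polarizer → I₁ = ½ I₀, now polarized at -10°.
Angle between axes 1 and 2: 69°. I₂ = 0.5 I₀ · cos²(69°) = 0.06421 I₀.
Ratio = 0.06421 / 0.1645 = 0.3904.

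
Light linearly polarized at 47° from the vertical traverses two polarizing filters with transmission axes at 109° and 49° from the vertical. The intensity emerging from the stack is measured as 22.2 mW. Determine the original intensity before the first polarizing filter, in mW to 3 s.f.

I₀ ≈ 403 mW

I₁ = I₀ cos²(109° − 47°) = I₀ cos²(62°) = 0.2204 I₀.
I₂ = I₁ cos²(49° − 109°) = 0.2204 I₀ · cos²(60°) = 0.0551 I₀.
So 22.2 mW = 0.0551 I₀, giving I₀ = 22.2/0.0551 = 402.9 mW.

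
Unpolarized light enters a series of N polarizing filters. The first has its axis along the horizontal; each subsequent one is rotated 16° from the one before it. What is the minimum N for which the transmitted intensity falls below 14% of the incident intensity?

First polarizer halves the unpolarized light: factor 1/2.
Each further stage multiplies by cos²(16°) = 0.924.
After N polarizers: T = 0.5·0.924^(N−1). Require T < 0.14 ⇒ N−1 > ln(0.14/0.5)/ln(0.924) = 16.11, so N−1 ≥ 17 and N = 18.
Check: N=18 gives T = 0.1305 < 0.14; N=17 gives T = 0.1412.

N = 18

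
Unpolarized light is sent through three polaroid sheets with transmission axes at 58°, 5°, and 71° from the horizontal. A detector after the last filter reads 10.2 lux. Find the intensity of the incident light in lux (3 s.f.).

I₀ ≈ 340 lux

Unpolarized light through the first polarizer → I₁ = ½ I₀, now polarized at 58°.
I₂ = I₁ cos²(5° − 58°) = 0.5 I₀ · cos²(53°) = 0.1811 I₀.
I₃ = I₂ cos²(71° − 5°) = 0.1811 I₀ · cos²(66°) = 0.02996 I₀.
So 10.2 lux = 0.02996 I₀, giving I₀ = 10.2/0.02996 = 340.5 lux.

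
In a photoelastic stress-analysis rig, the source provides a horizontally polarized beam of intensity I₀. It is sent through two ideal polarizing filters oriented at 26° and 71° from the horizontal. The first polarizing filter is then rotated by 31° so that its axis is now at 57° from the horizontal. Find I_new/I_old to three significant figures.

Before rotation:
By Malus's law, I₁ = I₀ cos²(26° − 0°) = I₀ cos²(26°) = 0.8078 I₀.
I₂ = I₁ cos²(71° − 26°) = 0.8078 I₀ · cos²(45°) = 0.4039 I₀.
After rotation:
I₁ = I₀ cos²(57° − 0°) = I₀ cos²(57°) = 0.2966 I₀.
I₂ = I₁ cos²(71° − 57°) = 0.2966 I₀ · cos²(14°) = 0.2793 I₀.
Ratio = 0.2793 / 0.4039 = 0.6914.

I_new/I_old ≈ 0.691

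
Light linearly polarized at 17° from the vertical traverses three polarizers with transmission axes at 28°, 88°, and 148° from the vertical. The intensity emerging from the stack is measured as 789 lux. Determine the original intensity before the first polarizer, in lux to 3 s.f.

I₁ = I₀ cos²(28° − 17°) = I₀ cos²(11°) = 0.9636 I₀.
I₂ = I₁ cos²(88° − 28°) = 0.9636 I₀ · cos²(60°) = 0.2409 I₀.
I₃ = I₂ cos²(148° − 88°) = 0.2409 I₀ · cos²(60°) = 0.06022 I₀.
So 789 lux = 0.06022 I₀, giving I₀ = 789/0.06022 = 1.31e+04 lux.

I₀ ≈ 1.31e4 lux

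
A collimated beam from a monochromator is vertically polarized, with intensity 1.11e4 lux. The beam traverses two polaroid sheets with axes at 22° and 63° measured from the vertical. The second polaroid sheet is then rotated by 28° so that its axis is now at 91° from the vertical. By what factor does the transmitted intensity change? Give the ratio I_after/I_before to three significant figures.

I_new/I_old ≈ 0.225

Before rotation:
By Malus's law, I₁ = I₀ cos²(22° − 0°) = I₀ cos²(22°) = 0.8597 I₀.
I₂ = I₁ cos²(63° − 22°) = 0.8597 I₀ · cos²(41°) = 0.4897 I₀.
After rotation:
I₁ = I₀ cos²(22° − 0°) = I₀ cos²(22°) = 0.8597 I₀.
I₂ = I₁ cos²(91° − 22°) = 0.8597 I₀ · cos²(69°) = 0.1104 I₀.
Ratio = 0.1104 / 0.4897 = 0.2255.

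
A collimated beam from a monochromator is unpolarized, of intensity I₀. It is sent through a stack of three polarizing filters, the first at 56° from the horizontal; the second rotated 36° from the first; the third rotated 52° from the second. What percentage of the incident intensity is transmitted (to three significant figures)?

Unpolarized light through the first polarizer → I₁ = ½ I₀, now polarized at 56°.
I₂ = I₁ cos²(36°) = 0.5 · 0.6545 I₀ = 0.3273 I₀.
I₃ = I₂ cos²(52°) = 0.3273 · 0.379 I₀ = 0.124 I₀.
That is 12.4% of the incident intensity.

≈ 12.4%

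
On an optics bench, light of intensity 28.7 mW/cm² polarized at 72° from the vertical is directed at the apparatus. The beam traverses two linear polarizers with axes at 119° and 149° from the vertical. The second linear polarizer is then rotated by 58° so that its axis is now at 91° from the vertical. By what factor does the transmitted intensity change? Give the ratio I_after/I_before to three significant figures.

I_new/I_old ≈ 1.04

Before rotation:
I₁ = I₀ cos²(119° − 72°) = I₀ cos²(47°) = 0.4651 I₀.
I₂ = I₁ cos²(149° − 119°) = 0.4651 I₀ · cos²(30°) = 0.3488 I₀.
After rotation:
I₁ = I₀ cos²(119° − 72°) = I₀ cos²(47°) = 0.4651 I₀.
I₂ = I₁ cos²(91° − 119°) = 0.4651 I₀ · cos²(28°) = 0.3626 I₀.
Ratio = 0.3626 / 0.3488 = 1.039.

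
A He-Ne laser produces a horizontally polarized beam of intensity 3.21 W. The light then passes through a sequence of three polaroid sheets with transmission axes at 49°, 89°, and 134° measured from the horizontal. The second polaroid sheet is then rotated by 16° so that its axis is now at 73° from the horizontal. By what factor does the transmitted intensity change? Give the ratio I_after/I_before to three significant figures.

Before rotation:
By Malus's law, I₁ = I₀ cos²(49° − 0°) = I₀ cos²(49°) = 0.4304 I₀.
I₂ = I₁ cos²(89° − 49°) = 0.4304 I₀ · cos²(40°) = 0.2526 I₀.
I₃ = I₂ cos²(134° − 89°) = 0.2526 I₀ · cos²(45°) = 0.1263 I₀.
After rotation:
I₁ = I₀ cos²(49° − 0°) = I₀ cos²(49°) = 0.4304 I₀.
I₂ = I₁ cos²(73° − 49°) = 0.4304 I₀ · cos²(24°) = 0.3592 I₀.
I₃ = I₂ cos²(134° − 73°) = 0.3592 I₀ · cos²(61°) = 0.08443 I₀.
Ratio = 0.08443 / 0.1263 = 0.6685.

I_new/I_old ≈ 0.669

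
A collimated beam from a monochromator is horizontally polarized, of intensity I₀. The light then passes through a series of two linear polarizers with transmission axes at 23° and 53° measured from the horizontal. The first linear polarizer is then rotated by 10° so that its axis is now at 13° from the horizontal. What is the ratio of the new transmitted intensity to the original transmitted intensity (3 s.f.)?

Before rotation:
I₁ = I₀ cos²(23° − 0°) = I₀ cos²(23°) = 0.8473 I₀.
I₂ = I₁ cos²(53° − 23°) = 0.8473 I₀ · cos²(30°) = 0.6355 I₀.
After rotation:
I₁ = I₀ cos²(13° − 0°) = I₀ cos²(13°) = 0.9494 I₀.
I₂ = I₁ cos²(53° − 13°) = 0.9494 I₀ · cos²(40°) = 0.5571 I₀.
Ratio = 0.5571 / 0.6355 = 0.8767.

I_new/I_old ≈ 0.877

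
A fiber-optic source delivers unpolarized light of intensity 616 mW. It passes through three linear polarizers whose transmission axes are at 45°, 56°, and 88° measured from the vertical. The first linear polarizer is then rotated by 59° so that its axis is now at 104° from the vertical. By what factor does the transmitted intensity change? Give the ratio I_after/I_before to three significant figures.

Before rotation:
Unpolarized light through the first polarizer → I₁ = ½ I₀, now polarized at 45°.
I₂ = I₁ cos²(56° − 45°) = 0.5 I₀ · cos²(11°) = 0.4818 I₀.
I₃ = I₂ cos²(88° − 56°) = 0.4818 I₀ · cos²(32°) = 0.3465 I₀.
After rotation:
Unpolarized light through the first polarizer → I₁ = ½ I₀, now polarized at 104°.
I₂ = I₁ cos²(56° − 104°) = 0.5 I₀ · cos²(48°) = 0.2239 I₀.
I₃ = I₂ cos²(88° − 56°) = 0.2239 I₀ · cos²(32°) = 0.161 I₀.
Ratio = 0.161 / 0.3465 = 0.4647.

I_new/I_old ≈ 0.465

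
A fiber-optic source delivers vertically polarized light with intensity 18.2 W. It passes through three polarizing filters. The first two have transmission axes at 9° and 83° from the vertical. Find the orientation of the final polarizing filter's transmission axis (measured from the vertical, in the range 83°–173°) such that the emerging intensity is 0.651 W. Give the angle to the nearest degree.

I₁ = I₀ cos²(9° − 0°) = I₀ cos²(9°) = 0.9755 I₀.
I₂ = I₁ cos²(83° − 9°) = 0.9755 I₀ · cos²(74°) = 0.07412 I₀.
Target fraction: 0.651 / 18.2 W = 0.03577 of I₀.
Need I₃/I₀ = 0.03577, so cos²(θ − 83°) = 0.03577 / 0.07412 = 0.4826.
θ − 83° = arccos(√0.4826) = 46.0°, giving θ ≈ 83 + 46.0 = 129.0°.

θ ≈ 129°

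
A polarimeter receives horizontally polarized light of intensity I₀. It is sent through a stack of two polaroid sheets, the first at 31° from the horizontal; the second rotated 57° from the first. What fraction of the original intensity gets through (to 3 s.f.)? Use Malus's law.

By Malus's law, I₁ = I₀ cos²(31° − 0°) = I₀ cos²(31°) = 0.7347 I₀.
I₂ = I₁ cos²(57°) = 0.7347 · 0.2966 I₀ = 0.2179 I₀.
Transmitted fraction = 0.2179.

≈ 0.218 I₀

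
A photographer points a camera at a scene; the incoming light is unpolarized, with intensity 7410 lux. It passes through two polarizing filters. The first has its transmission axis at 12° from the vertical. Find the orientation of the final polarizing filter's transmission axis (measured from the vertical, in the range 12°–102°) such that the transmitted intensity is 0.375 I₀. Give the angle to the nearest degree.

θ ≈ 42°

Unpolarized light through the first polarizer → I₁ = ½ I₀, now polarized at 12°.
Need I₂/I₀ = 0.375, so cos²(θ − 12°) = 0.375 / 0.5 = 0.75.
θ − 12° = arccos(√0.75) = 30.0°, giving θ ≈ 12 + 30.0 = 42.0°.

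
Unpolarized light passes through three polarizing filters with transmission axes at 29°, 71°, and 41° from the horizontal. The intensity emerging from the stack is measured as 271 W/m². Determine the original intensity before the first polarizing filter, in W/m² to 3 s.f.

Unpolarized light through the first polarizer → I₁ = ½ I₀, now polarized at 29°.
I₂ = I₁ cos²(71° − 29°) = 0.5 I₀ · cos²(42°) = 0.2761 I₀.
I₃ = I₂ cos²(41° − 71°) = 0.2761 I₀ · cos²(30°) = 0.2071 I₀.
So 271 W/m² = 0.2071 I₀, giving I₀ = 271/0.2071 = 1309 W/m².

I₀ ≈ 1310 W/m²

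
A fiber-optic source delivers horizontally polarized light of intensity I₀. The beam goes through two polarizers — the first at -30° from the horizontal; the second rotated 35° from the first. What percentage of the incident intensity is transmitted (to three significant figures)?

I₁ = I₀ cos²(-30° − 0°) = I₀ cos²(30°) = 0.75 I₀.
I₂ = I₁ cos²(35°) = 0.75 · 0.671 I₀ = 0.5033 I₀.
That is 50.33% of the incident intensity.

≈ 50.3%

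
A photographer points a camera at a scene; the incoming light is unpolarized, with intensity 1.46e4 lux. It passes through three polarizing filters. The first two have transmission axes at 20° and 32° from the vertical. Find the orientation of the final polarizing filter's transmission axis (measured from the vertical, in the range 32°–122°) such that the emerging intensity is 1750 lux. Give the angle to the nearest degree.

Unpolarized light through the first polarizer → I₁ = ½ I₀, now polarized at 20°.
I₂ = I₁ cos²(32° − 20°) = 0.5 I₀ · cos²(12°) = 0.4784 I₀.
Target fraction: 1750 / 1.46e4 lux = 0.1199 of I₀.
Need I₃/I₀ = 0.1199, so cos²(θ − 32°) = 0.1199 / 0.4784 = 0.2506.
θ − 32° = arccos(√0.2506) = 60.0°, giving θ ≈ 32 + 60.0 = 92.0°.

θ ≈ 92°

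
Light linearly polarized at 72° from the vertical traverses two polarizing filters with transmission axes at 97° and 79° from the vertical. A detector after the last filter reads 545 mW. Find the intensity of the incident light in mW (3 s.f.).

I₁ = I₀ cos²(97° − 72°) = I₀ cos²(25°) = 0.8214 I₀.
I₂ = I₁ cos²(79° − 97°) = 0.8214 I₀ · cos²(18°) = 0.743 I₀.
So 545 mW = 0.743 I₀, giving I₀ = 545/0.743 = 733.6 mW.

I₀ ≈ 734 mW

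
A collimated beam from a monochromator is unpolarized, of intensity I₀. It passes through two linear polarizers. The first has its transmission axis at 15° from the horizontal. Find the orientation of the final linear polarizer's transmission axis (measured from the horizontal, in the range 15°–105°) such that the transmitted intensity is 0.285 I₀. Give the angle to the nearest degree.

θ ≈ 56°

Unpolarized light through the first polarizer → I₁ = ½ I₀, now polarized at 15°.
Need I₂/I₀ = 0.285, so cos²(θ − 15°) = 0.285 / 0.5 = 0.57.
θ − 15° = arccos(√0.57) = 41.0°, giving θ ≈ 15 + 41.0 = 56.0°.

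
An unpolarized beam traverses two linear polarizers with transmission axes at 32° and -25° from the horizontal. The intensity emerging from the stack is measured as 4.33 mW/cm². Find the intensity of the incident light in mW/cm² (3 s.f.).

Unpolarized light through the first polarizer → I₁ = ½ I₀, now polarized at 32°.
I₂ = I₁ cos²(-25° − 32°) = 0.5 I₀ · cos²(57°) = 0.1483 I₀.
So 4.33 mW/cm² = 0.1483 I₀, giving I₀ = 4.33/0.1483 = 29.19 mW/cm².

I₀ ≈ 29.2 mW/cm²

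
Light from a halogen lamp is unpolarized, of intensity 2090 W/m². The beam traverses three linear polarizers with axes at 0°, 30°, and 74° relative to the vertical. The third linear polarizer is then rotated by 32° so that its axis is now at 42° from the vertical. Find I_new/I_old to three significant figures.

Before rotation:
Unpolarized light through the first polarizer → I₁ = ½ I₀, now polarized at 0°.
I₂ = I₁ cos²(30° − 0°) = 0.5 I₀ · cos²(30°) = 0.375 I₀.
I₃ = I₂ cos²(74° − 30°) = 0.375 I₀ · cos²(44°) = 0.194 I₀.
After rotation:
Unpolarized light through the first polarizer → I₁ = ½ I₀, now polarized at 0°.
I₂ = I₁ cos²(30° − 0°) = 0.5 I₀ · cos²(30°) = 0.375 I₀.
I₃ = I₂ cos²(42° − 30°) = 0.375 I₀ · cos²(12°) = 0.3588 I₀.
Ratio = 0.3588 / 0.194 = 1.849.

I_new/I_old ≈ 1.85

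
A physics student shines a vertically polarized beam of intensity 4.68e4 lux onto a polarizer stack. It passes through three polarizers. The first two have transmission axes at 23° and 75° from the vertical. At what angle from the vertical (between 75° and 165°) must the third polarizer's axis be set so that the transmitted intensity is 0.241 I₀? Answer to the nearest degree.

I₁ = I₀ cos²(23° − 0°) = I₀ cos²(23°) = 0.8473 I₀.
I₂ = I₁ cos²(75° − 23°) = 0.8473 I₀ · cos²(52°) = 0.3212 I₀.
Need I₃/I₀ = 0.241, so cos²(θ − 75°) = 0.241 / 0.3212 = 0.7504.
θ − 75° = arccos(√0.7504) = 30.0°, giving θ ≈ 75 + 30.0 = 105.0°.

θ ≈ 105°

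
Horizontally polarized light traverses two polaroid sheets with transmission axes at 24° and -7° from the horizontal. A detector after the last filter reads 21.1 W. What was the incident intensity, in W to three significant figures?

I₀ ≈ 34.4 W

By Malus's law, I₁ = I₀ cos²(24° − 0°) = I₀ cos²(24°) = 0.8346 I₀.
I₂ = I₁ cos²(-7° − 24°) = 0.8346 I₀ · cos²(31°) = 0.6132 I₀.
So 21.1 W = 0.6132 I₀, giving I₀ = 21.1/0.6132 = 34.41 W.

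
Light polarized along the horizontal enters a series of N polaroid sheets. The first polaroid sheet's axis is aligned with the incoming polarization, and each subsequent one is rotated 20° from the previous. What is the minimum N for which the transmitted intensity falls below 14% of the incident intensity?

First polarizer is aligned with the polarization: full transmission.
Each further stage multiplies by cos²(20°) = 0.883.
After N polarizers: T = 0.883^(N−1). Require T < 0.14 ⇒ N−1 > ln(0.14)/ln(0.883) = 15.80, so N−1 ≥ 16 and N = 17.
Check: N=17 gives T = 0.1366 < 0.14; N=16 gives T = 0.1547.

N = 17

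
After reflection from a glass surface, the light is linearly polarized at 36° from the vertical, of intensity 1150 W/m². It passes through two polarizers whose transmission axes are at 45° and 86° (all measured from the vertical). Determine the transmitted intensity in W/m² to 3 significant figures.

I ≈ 639 W/m²

I₁ = 1150 W/m² · cos²(9°) = 1122 W/m².
I₂ = I₁ · cos²(41°) = 1122 · 0.5696 = 639 W/m².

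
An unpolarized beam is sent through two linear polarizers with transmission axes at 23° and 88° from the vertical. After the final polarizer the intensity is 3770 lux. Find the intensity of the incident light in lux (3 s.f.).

Unpolarized light through the first polarizer → I₁ = ½ I₀, now polarized at 23°.
I₂ = I₁ cos²(88° − 23°) = 0.5 I₀ · cos²(65°) = 0.0893 I₀.
So 3770 lux = 0.0893 I₀, giving I₀ = 3770/0.0893 = 4.222e+04 lux.

I₀ ≈ 4.22e4 lux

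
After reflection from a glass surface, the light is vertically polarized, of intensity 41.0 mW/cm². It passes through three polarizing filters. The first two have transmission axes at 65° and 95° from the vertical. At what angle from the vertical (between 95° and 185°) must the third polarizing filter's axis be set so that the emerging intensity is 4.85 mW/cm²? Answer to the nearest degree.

θ ≈ 115°

I₁ = I₀ cos²(65° − 0°) = I₀ cos²(65°) = 0.1786 I₀.
I₂ = I₁ cos²(95° − 65°) = 0.1786 I₀ · cos²(30°) = 0.134 I₀.
Target fraction: 4.85 / 41.0 mW/cm² = 0.1183 of I₀.
Need I₃/I₀ = 0.1183, so cos²(θ − 95°) = 0.1183 / 0.134 = 0.8831.
θ − 95° = arccos(√0.8831) = 20.0°, giving θ ≈ 95 + 20.0 = 115.0°.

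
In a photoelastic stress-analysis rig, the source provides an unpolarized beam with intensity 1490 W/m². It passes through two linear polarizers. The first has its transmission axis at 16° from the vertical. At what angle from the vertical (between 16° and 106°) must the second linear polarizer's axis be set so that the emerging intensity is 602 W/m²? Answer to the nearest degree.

Unpolarized light through the first polarizer → I₁ = ½ I₀, now polarized at 16°.
Target fraction: 602 / 1490 W/m² = 0.404 of I₀.
Need I₂/I₀ = 0.404, so cos²(θ − 16°) = 0.404 / 0.5 = 0.8081.
θ − 16° = arccos(√0.8081) = 26.0°, giving θ ≈ 16 + 26.0 = 42.0°.

θ ≈ 42°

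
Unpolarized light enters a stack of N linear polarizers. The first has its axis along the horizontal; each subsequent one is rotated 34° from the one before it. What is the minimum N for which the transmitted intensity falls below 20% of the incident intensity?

N = 4

First polarizer halves the unpolarized light: factor 1/2.
Each further stage multiplies by cos²(34°) = 0.6873.
After N polarizers: T = 0.5·0.6873^(N−1). Require T < 0.20 ⇒ N−1 > ln(0.20/0.5)/ln(0.6873) = 2.44, so N−1 ≥ 3 and N = 4.
Check: N=4 gives T = 0.1623 < 0.20; N=3 gives T = 0.2362.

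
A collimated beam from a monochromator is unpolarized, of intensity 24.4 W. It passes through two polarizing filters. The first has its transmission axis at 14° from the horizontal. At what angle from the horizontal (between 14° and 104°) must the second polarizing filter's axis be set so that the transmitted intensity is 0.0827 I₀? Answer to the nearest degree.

θ ≈ 80°

Unpolarized light through the first polarizer → I₁ = ½ I₀, now polarized at 14°.
Need I₂/I₀ = 0.0827, so cos²(θ − 14°) = 0.0827 / 0.5 = 0.1654.
θ − 14° = arccos(√0.1654) = 66.0°, giving θ ≈ 14 + 66.0 = 80.0°.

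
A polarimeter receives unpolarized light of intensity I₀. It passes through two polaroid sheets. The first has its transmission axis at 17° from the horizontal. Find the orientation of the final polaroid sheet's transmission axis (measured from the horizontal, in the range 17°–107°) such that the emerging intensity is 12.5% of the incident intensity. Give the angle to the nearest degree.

Unpolarized light through the first polarizer → I₁ = ½ I₀, now polarized at 17°.
Need I₂/I₀ = 0.125, so cos²(θ − 17°) = 0.125 / 0.5 = 0.25.
θ − 17° = arccos(√0.25) = 60.0°, giving θ ≈ 17 + 60.0 = 77.0°.

θ ≈ 77°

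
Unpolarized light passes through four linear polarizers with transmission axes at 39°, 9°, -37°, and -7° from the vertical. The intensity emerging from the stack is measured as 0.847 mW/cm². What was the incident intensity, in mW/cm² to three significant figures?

Unpolarized light through the first polarizer → I₁ = ½ I₀, now polarized at 39°.
I₂ = I₁ cos²(9° − 39°) = 0.5 I₀ · cos²(30°) = 0.375 I₀.
I₃ = I₂ cos²(-37° − 9°) = 0.375 I₀ · cos²(46°) = 0.181 I₀.
I₄ = I₃ cos²(-7° + 37°) = 0.181 I₀ · cos²(30°) = 0.1357 I₀.
So 0.847 mW/cm² = 0.1357 I₀, giving I₀ = 0.847/0.1357 = 6.241 mW/cm².

I₀ ≈ 6.24 mW/cm²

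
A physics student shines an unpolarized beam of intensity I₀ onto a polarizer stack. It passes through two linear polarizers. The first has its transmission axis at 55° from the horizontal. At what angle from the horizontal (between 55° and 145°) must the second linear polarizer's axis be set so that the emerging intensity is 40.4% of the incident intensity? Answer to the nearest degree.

Unpolarized light through the first polarizer → I₁ = ½ I₀, now polarized at 55°.
Need I₂/I₀ = 0.404, so cos²(θ − 55°) = 0.404 / 0.5 = 0.808.
θ − 55° = arccos(√0.808) = 26.0°, giving θ ≈ 55 + 26.0 = 81.0°.

θ ≈ 81°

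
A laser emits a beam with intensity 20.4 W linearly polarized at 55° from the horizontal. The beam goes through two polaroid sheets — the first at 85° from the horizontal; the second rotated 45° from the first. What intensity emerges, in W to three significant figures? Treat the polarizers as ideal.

I₁ = 20.4 W · cos²(30°) = 15.3 W.
I₂ = I₁ · cos²(45°) = 15.3 · 0.5 = 7.65 W.

I ≈ 7.65 W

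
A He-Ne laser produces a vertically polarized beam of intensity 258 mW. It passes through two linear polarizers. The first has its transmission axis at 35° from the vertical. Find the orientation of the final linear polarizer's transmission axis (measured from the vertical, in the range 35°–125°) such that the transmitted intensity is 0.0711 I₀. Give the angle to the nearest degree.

I₁ = I₀ cos²(35° − 0°) = I₀ cos²(35°) = 0.671 I₀.
Need I₂/I₀ = 0.0711, so cos²(θ − 35°) = 0.0711 / 0.671 = 0.106.
θ − 35° = arccos(√0.106) = 71.0°, giving θ ≈ 35 + 71.0 = 106.0°.

θ ≈ 106°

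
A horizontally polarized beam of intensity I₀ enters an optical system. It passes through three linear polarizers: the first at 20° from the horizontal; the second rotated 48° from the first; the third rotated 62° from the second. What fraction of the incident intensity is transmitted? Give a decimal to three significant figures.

≈ 0.0871 I₀

I₁ = I₀ cos²(20° − 0°) = I₀ cos²(20°) = 0.883 I₀.
I₂ = I₁ cos²(48°) = 0.883 · 0.4477 I₀ = 0.3954 I₀.
I₃ = I₂ cos²(62°) = 0.3954 · 0.2204 I₀ = 0.08714 I₀.
Transmitted fraction = 0.08714.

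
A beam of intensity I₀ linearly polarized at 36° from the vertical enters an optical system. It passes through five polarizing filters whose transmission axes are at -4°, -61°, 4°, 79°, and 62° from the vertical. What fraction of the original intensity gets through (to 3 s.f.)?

≈ 0.00190 I₀

I₁ = I₀ cos²(-4° − 36°) = I₀ cos²(40°) = 0.5868 I₀.
I₂ = I₁ cos²(-61° + 4°) = 0.5868 I₀ · cos²(57°) = 0.1741 I₀.
I₃ = I₂ cos²(4° + 61°) = 0.1741 I₀ · cos²(65°) = 0.03109 I₀.
I₄ = I₃ cos²(79° − 4°) = 0.03109 I₀ · cos²(75°) = 0.002083 I₀.
I₅ = I₄ cos²(62° − 79°) = 0.002083 I₀ · cos²(17°) = 0.001905 I₀.
Transmitted fraction = 0.001905.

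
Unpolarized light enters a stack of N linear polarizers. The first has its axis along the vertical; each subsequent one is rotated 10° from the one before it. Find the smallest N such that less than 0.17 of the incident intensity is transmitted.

First polarizer halves the unpolarized light: factor 1/2.
Each further stage multiplies by cos²(10°) = 0.9698.
After N polarizers: T = 0.5·0.9698^(N−1). Require T < 0.17 ⇒ N−1 > ln(0.17/0.5)/ln(0.9698) = 35.23, so N−1 ≥ 36 and N = 37.
Check: N=37 gives T = 0.1661 < 0.17; N=36 gives T = 0.1712.

N = 37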